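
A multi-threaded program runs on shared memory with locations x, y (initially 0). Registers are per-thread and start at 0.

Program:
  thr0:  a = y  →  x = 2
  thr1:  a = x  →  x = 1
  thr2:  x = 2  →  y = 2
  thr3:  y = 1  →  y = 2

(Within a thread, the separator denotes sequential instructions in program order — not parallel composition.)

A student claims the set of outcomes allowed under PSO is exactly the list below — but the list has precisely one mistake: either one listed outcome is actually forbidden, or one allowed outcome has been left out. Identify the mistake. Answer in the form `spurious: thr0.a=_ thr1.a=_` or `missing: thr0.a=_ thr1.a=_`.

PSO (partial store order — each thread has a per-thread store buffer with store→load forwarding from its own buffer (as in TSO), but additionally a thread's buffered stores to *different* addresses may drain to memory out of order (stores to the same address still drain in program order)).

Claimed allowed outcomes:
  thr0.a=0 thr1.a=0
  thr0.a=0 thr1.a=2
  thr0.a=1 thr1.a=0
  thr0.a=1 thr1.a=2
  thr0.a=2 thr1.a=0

outcome vector order: (thr0.a,thr1.a)
PSO (6): 00 02 10 12 20 22
PSO∖claimed = {22}

missing: thr0.a=2 thr1.a=2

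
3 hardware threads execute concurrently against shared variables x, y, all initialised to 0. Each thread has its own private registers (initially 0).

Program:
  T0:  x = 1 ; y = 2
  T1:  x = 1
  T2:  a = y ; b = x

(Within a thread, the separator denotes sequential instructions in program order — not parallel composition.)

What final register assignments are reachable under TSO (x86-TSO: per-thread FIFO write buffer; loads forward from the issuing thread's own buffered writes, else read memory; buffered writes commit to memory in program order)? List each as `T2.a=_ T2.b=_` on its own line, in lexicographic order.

T2.a=0 T2.b=0
T2.a=0 T2.b=1
T2.a=2 T2.b=1

outcome vector order: (T2.a,T2.b)
|TSO outcomes| = 3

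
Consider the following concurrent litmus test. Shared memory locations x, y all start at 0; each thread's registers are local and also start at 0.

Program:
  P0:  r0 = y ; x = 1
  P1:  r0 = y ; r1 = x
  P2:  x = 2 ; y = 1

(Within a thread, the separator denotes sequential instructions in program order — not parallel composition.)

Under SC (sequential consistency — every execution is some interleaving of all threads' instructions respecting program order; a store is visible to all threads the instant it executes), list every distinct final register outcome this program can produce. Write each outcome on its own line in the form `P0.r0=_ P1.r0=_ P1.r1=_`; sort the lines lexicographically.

outcome vector order: (P0.r0,P1.r0,P1.r1)
|SC outcomes| = 10

P0.r0=0 P1.r0=0 P1.r1=0
P0.r0=0 P1.r0=0 P1.r1=1
P0.r0=0 P1.r0=0 P1.r1=2
P0.r0=0 P1.r0=1 P1.r1=1
P0.r0=0 P1.r0=1 P1.r1=2
P0.r0=1 P1.r0=0 P1.r1=0
P0.r0=1 P1.r0=0 P1.r1=1
P0.r0=1 P1.r0=0 P1.r1=2
P0.r0=1 P1.r0=1 P1.r1=1
P0.r0=1 P1.r0=1 P1.r1=2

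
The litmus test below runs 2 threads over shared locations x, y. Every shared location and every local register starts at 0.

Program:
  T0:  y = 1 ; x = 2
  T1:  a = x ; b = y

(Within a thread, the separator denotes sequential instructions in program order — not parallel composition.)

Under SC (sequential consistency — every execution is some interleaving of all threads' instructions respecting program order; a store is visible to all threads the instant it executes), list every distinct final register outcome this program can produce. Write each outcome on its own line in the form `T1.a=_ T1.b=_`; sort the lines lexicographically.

T1.a=0 T1.b=0
T1.a=0 T1.b=1
T1.a=2 T1.b=1

outcome vector order: (T1.a,T1.b)
|SC outcomes| = 3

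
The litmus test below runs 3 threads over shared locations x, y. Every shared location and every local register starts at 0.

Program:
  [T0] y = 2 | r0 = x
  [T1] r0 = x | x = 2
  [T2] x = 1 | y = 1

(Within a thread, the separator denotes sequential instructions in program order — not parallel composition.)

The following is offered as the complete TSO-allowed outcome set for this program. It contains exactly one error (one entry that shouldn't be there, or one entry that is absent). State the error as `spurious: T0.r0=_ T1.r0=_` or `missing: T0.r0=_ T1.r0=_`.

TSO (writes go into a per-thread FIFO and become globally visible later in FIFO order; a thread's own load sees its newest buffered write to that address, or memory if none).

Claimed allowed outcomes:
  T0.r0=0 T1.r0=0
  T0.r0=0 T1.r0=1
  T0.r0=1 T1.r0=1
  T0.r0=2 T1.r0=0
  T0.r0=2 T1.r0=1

missing: T0.r0=1 T1.r0=0

outcome vector order: (T0.r0,T1.r0)
TSO (6): <0 0> <0 1> <1 0> <1 1> <2 0> <2 1>
TSO∖claimed = {<1 0>}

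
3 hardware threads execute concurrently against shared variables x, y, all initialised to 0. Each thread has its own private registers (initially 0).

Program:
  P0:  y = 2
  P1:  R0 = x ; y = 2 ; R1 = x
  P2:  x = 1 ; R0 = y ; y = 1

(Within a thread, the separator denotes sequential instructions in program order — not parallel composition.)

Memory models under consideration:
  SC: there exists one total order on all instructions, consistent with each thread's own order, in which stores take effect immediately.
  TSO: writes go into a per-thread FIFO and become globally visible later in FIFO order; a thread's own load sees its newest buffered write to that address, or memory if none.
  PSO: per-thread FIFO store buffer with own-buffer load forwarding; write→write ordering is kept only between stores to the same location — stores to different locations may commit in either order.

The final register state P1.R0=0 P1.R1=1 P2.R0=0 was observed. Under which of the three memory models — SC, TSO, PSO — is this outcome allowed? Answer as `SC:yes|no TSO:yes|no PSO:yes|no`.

outcome vector order: (P1.R0,P1.R1,P2.R0)
SC: 5 outcomes — {(0,0,2) (0,1,0) (0,1,2) (1,1,0) (1,1,2)}
TSO: 6 outcomes — {(0,0,0) (0,0,2) (0,1,0) (0,1,2) (1,1,0) (1,1,2)}
PSO: 6 outcomes — {(0,0,0) (0,0,2) (0,1,0) (0,1,2) (1,1,0) (1,1,2)}
target (0,1,0) ∈ {SC,TSO,PSO}

SC:yes TSO:yes PSO:yes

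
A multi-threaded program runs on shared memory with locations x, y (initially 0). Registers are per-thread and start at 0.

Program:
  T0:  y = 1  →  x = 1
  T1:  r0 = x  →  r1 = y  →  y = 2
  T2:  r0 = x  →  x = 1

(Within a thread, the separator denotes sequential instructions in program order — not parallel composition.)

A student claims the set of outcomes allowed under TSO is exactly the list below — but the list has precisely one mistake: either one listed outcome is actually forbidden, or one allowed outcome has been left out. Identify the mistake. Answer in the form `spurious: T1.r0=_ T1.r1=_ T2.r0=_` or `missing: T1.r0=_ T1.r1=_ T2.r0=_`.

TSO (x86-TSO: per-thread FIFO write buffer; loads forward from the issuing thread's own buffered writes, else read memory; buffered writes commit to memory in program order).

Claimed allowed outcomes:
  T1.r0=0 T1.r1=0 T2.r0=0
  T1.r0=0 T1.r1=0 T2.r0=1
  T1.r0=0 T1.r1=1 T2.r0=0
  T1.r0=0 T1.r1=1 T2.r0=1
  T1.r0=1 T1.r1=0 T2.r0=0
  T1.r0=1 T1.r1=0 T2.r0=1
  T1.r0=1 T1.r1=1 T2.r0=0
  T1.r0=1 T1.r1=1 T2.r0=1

outcome vector order: (T1.r0,T1.r1,T2.r0)
[TSO] allowed = {000, 001, 010, 011, 100, 110, 111}
claimed∖TSO = {101}

spurious: T1.r0=1 T1.r1=0 T2.r0=1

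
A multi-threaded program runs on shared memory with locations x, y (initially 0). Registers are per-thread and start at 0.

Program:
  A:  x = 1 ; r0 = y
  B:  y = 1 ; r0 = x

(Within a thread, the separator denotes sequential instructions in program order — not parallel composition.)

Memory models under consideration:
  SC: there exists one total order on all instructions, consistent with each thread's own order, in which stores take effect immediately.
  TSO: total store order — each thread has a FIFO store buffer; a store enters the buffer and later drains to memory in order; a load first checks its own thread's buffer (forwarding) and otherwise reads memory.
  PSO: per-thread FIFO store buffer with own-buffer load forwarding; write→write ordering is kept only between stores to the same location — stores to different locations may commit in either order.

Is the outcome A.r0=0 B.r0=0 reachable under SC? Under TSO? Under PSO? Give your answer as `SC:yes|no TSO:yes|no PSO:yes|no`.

SC:no TSO:yes PSO:yes

outcome vector order: (A.r0,B.r0)
SC (3): <0 1>; <1 0>; <1 1>
TSO (4): <0 0>; <0 1>; <1 0>; <1 1>
PSO (4): <0 0>; <0 1>; <1 0>; <1 1>
target <0 0> ∈ {TSO,PSO}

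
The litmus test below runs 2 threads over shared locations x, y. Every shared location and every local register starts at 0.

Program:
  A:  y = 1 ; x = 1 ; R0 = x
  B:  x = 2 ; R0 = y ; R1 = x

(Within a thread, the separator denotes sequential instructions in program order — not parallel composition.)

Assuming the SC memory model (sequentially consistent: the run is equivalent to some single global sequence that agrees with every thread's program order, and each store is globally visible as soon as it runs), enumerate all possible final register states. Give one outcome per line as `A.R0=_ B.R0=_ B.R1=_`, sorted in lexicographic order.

A.R0=1 B.R0=0 B.R1=1
A.R0=1 B.R0=0 B.R1=2
A.R0=1 B.R0=1 B.R1=1
A.R0=1 B.R0=1 B.R1=2
A.R0=2 B.R0=1 B.R1=2

outcome vector order: (A.R0,B.R0,B.R1)
|SC outcomes| = 5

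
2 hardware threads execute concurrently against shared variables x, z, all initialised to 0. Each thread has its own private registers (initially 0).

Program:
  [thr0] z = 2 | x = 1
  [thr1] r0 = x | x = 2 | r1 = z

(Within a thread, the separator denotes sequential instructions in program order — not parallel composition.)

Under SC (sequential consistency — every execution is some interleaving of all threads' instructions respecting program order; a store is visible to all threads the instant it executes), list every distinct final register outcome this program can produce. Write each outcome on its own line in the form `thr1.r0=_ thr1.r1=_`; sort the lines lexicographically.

outcome vector order: (thr1.r0,thr1.r1)
|SC outcomes| = 3

thr1.r0=0 thr1.r1=0
thr1.r0=0 thr1.r1=2
thr1.r0=1 thr1.r1=2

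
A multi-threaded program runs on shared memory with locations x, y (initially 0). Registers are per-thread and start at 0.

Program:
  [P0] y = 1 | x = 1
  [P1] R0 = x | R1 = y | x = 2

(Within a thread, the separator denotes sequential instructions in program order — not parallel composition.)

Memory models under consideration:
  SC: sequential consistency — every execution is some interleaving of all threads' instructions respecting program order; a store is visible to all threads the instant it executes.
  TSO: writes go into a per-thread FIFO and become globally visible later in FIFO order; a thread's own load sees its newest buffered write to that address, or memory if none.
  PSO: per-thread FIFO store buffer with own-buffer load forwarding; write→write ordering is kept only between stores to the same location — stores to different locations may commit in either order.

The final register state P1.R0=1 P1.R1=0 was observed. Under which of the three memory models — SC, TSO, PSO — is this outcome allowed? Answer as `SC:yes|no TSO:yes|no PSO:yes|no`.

SC:no TSO:no PSO:yes

outcome vector order: (P1.R0,P1.R1)
SC: 3 outcomes — {0/0, 0/1, 1/1}
TSO: 3 outcomes — {0/0, 0/1, 1/1}
PSO: 4 outcomes — {0/0, 0/1, 1/0, 1/1}
target 1/0 ∈ {PSO}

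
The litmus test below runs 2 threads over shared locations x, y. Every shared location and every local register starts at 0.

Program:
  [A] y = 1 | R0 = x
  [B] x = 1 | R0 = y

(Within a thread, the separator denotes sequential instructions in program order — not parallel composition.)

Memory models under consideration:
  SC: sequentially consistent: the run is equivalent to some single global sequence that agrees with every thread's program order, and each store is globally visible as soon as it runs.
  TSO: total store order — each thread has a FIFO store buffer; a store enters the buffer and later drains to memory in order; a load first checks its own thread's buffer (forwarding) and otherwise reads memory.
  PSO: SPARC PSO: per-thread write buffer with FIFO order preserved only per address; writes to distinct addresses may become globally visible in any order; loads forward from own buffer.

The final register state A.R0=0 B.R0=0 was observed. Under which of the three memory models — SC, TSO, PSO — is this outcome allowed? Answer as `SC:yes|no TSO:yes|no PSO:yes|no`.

outcome vector order: (A.R0,B.R0)
SC (3): 01; 10; 11
TSO (4): 00; 01; 10; 11
PSO (4): 00; 01; 10; 11
target 00 ∈ {TSO,PSO}

SC:no TSO:yes PSO:yes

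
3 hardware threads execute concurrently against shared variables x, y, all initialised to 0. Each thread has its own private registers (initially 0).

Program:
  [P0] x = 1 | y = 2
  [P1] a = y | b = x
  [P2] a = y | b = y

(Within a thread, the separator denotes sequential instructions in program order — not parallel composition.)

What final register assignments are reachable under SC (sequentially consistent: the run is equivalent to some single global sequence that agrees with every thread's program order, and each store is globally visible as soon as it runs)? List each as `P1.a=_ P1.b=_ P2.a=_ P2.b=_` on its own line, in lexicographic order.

P1.a=0 P1.b=0 P2.a=0 P2.b=0
P1.a=0 P1.b=0 P2.a=0 P2.b=2
P1.a=0 P1.b=0 P2.a=2 P2.b=2
P1.a=0 P1.b=1 P2.a=0 P2.b=0
P1.a=0 P1.b=1 P2.a=0 P2.b=2
P1.a=0 P1.b=1 P2.a=2 P2.b=2
P1.a=2 P1.b=1 P2.a=0 P2.b=0
P1.a=2 P1.b=1 P2.a=0 P2.b=2
P1.a=2 P1.b=1 P2.a=2 P2.b=2

outcome vector order: (P1.a,P1.b,P2.a,P2.b)
|SC outcomes| = 9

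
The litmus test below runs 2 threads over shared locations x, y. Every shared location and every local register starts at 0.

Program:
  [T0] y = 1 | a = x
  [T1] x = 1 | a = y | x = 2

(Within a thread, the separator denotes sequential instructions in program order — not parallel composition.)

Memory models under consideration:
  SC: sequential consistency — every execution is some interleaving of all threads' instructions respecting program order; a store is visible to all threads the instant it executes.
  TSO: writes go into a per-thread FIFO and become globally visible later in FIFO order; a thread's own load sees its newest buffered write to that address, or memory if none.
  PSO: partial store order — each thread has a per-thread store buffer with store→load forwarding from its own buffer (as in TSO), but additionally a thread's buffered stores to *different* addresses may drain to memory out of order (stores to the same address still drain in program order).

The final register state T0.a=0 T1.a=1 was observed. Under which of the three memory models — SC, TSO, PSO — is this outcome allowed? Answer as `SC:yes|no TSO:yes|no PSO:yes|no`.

outcome vector order: (T0.a,T1.a)
SC: 5 outcomes — {<0 1>, <1 0>, <1 1>, <2 0>, <2 1>}
TSO: 6 outcomes — {<0 0>, <0 1>, <1 0>, <1 1>, <2 0>, <2 1>}
PSO: 6 outcomes — {<0 0>, <0 1>, <1 0>, <1 1>, <2 0>, <2 1>}
target <0 1> ∈ {SC,TSO,PSO}

SC:yes TSO:yes PSO:yes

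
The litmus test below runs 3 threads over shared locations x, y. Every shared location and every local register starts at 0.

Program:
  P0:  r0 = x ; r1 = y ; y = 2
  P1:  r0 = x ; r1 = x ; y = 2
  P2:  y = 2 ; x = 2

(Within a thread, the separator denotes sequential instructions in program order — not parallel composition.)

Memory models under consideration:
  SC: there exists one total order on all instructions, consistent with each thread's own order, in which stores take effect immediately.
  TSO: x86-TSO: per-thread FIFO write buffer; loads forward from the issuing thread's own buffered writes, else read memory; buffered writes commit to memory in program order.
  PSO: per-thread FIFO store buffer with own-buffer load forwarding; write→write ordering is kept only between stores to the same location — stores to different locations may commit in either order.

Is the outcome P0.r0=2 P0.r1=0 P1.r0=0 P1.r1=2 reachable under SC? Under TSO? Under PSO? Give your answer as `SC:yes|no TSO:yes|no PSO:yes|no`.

outcome vector order: (P0.r0,P0.r1,P1.r0,P1.r1)
SC (9): 0/0/0/0; 0/0/0/2; 0/0/2/2; 0/2/0/0; 0/2/0/2; 0/2/2/2; 2/2/0/0; 2/2/0/2; 2/2/2/2
TSO (9): 0/0/0/0; 0/0/0/2; 0/0/2/2; 0/2/0/0; 0/2/0/2; 0/2/2/2; 2/2/0/0; 2/2/0/2; 2/2/2/2
PSO (12): 0/0/0/0; 0/0/0/2; 0/0/2/2; 0/2/0/0; 0/2/0/2; 0/2/2/2; 2/0/0/0; 2/0/0/2; 2/0/2/2; 2/2/0/0; 2/2/0/2; 2/2/2/2
target 2/0/0/2 ∈ {PSO}

SC:no TSO:no PSO:yes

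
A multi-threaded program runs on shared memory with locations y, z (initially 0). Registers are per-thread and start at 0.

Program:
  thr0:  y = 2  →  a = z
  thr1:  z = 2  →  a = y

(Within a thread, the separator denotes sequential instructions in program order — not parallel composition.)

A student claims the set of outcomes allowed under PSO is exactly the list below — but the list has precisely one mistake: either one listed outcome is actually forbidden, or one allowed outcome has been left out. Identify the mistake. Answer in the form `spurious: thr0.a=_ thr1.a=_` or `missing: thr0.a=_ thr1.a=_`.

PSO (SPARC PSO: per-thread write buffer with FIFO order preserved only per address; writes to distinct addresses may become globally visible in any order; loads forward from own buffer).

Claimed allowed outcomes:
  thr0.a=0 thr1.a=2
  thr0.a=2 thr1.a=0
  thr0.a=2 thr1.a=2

outcome vector order: (thr0.a,thr1.a)
PSO (4): (0,0) (0,2) (2,0) (2,2)
PSO∖claimed = {(0,0)}

missing: thr0.a=0 thr1.a=0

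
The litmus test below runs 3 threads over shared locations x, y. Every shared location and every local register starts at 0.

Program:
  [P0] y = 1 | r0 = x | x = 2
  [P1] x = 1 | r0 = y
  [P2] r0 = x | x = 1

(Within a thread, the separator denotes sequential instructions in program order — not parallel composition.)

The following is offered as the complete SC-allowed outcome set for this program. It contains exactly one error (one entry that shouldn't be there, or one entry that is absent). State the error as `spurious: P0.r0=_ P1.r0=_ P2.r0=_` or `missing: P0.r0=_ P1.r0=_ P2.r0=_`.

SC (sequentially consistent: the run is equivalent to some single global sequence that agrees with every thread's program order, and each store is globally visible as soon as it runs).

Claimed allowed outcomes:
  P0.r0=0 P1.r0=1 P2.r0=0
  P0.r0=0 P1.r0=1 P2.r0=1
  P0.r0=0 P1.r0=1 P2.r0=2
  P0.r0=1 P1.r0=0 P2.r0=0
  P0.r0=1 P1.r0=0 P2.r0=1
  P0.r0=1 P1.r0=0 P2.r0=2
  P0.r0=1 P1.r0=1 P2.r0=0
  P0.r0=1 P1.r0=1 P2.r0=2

outcome vector order: (P0.r0,P1.r0,P2.r0)
under SC → 0/1/0; 0/1/1; 0/1/2; 1/0/0; 1/0/1; 1/0/2; 1/1/0; 1/1/1; 1/1/2
SC∖claimed = {1/1/1}

missing: P0.r0=1 P1.r0=1 P2.r0=1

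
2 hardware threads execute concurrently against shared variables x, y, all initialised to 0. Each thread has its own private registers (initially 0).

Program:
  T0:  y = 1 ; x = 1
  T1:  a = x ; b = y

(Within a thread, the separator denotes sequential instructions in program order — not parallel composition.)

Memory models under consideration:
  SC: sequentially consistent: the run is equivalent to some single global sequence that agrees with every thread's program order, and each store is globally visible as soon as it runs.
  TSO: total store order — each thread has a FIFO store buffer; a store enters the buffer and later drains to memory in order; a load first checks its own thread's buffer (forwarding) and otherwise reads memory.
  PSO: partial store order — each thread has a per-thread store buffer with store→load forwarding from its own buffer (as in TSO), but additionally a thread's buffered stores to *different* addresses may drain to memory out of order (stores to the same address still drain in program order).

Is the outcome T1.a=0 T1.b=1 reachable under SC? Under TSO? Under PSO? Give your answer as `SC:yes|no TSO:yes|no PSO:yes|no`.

SC:yes TSO:yes PSO:yes

outcome vector order: (T1.a,T1.b)
[SC] allowed = {00; 01; 11}
[TSO] allowed = {00; 01; 11}
[PSO] allowed = {00; 01; 10; 11}
target 01 ∈ {SC,TSO,PSO}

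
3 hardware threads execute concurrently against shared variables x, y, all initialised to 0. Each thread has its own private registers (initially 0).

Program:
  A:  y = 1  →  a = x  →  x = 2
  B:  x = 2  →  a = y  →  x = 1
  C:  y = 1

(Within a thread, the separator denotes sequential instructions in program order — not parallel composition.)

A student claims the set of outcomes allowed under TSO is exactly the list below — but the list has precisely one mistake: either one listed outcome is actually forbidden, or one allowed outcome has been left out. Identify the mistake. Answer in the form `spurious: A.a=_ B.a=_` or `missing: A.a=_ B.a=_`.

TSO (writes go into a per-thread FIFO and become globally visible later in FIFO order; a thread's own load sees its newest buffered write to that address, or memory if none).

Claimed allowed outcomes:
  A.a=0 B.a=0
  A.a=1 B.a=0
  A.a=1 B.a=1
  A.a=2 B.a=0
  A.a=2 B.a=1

missing: A.a=0 B.a=1

outcome vector order: (A.a,B.a)
under TSO → (0,0), (0,1), (1,0), (1,1), (2,0), (2,1)
TSO∖claimed = {(0,1)}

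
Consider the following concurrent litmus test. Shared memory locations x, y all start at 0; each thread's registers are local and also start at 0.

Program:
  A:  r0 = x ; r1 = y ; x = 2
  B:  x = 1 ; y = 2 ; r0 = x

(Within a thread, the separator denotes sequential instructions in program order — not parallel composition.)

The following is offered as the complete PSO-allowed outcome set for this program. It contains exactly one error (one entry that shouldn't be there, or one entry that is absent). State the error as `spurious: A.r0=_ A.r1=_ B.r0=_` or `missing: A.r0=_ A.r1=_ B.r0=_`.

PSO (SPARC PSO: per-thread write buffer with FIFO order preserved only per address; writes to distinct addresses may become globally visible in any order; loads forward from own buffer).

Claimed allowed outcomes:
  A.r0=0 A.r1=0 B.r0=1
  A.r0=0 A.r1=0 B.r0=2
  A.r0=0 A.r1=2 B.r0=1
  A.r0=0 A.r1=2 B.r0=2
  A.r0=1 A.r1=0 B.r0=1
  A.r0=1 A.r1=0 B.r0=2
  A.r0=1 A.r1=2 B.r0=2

missing: A.r0=1 A.r1=2 B.r0=1

outcome vector order: (A.r0,A.r1,B.r0)
[PSO] allowed = {001 002 021 022 101 102 121 122}
PSO∖claimed = {121}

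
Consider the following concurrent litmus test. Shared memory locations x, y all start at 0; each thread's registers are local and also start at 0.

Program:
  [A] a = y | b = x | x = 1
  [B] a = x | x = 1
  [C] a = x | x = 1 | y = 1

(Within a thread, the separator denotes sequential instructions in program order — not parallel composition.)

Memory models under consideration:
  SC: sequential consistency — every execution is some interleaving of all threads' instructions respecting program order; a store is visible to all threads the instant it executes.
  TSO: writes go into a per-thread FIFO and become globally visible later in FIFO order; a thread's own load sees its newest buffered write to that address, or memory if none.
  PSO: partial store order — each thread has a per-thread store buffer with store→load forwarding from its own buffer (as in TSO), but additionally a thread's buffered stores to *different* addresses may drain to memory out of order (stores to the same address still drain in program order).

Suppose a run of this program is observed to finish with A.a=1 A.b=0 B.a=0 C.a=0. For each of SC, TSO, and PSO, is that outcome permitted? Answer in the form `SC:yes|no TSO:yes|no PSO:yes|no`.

SC:no TSO:no PSO:yes

outcome vector order: (A.a,A.b,B.a,C.a)
under SC → <0 0 0 0>, <0 0 0 1>, <0 0 1 0>, <0 0 1 1>, <0 1 0 0>, <0 1 0 1>, <0 1 1 0>, <1 1 0 0>, <1 1 0 1>, <1 1 1 0>
under TSO → <0 0 0 0>, <0 0 0 1>, <0 0 1 0>, <0 0 1 1>, <0 1 0 0>, <0 1 0 1>, <0 1 1 0>, <1 1 0 0>, <1 1 0 1>, <1 1 1 0>
under PSO → <0 0 0 0>, <0 0 0 1>, <0 0 1 0>, <0 0 1 1>, <0 1 0 0>, <0 1 0 1>, <0 1 1 0>, <1 0 0 0>, <1 0 1 0>, <1 1 0 0>, <1 1 0 1>, <1 1 1 0>
target <1 0 0 0> ∈ {PSO}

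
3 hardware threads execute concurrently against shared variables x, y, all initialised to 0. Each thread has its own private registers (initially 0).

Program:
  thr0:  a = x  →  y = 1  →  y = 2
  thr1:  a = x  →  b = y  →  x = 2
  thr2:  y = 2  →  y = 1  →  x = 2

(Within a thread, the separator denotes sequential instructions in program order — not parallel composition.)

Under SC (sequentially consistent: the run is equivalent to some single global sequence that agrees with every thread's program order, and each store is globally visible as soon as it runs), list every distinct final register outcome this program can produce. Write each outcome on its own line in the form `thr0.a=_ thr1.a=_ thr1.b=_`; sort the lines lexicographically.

thr0.a=0 thr1.a=0 thr1.b=0
thr0.a=0 thr1.a=0 thr1.b=1
thr0.a=0 thr1.a=0 thr1.b=2
thr0.a=0 thr1.a=2 thr1.b=1
thr0.a=0 thr1.a=2 thr1.b=2
thr0.a=2 thr1.a=0 thr1.b=0
thr0.a=2 thr1.a=0 thr1.b=1
thr0.a=2 thr1.a=0 thr1.b=2
thr0.a=2 thr1.a=2 thr1.b=1
thr0.a=2 thr1.a=2 thr1.b=2

outcome vector order: (thr0.a,thr1.a,thr1.b)
|SC outcomes| = 10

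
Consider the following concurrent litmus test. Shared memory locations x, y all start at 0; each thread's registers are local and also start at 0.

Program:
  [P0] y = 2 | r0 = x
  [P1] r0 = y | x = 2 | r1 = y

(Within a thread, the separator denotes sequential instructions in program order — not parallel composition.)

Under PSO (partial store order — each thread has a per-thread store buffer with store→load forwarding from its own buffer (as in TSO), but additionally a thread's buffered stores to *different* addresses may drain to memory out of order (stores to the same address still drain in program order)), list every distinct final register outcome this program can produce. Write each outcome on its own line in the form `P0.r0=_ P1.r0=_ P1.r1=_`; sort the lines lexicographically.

outcome vector order: (P0.r0,P1.r0,P1.r1)
|PSO outcomes| = 6

P0.r0=0 P1.r0=0 P1.r1=0
P0.r0=0 P1.r0=0 P1.r1=2
P0.r0=0 P1.r0=2 P1.r1=2
P0.r0=2 P1.r0=0 P1.r1=0
P0.r0=2 P1.r0=0 P1.r1=2
P0.r0=2 P1.r0=2 P1.r1=2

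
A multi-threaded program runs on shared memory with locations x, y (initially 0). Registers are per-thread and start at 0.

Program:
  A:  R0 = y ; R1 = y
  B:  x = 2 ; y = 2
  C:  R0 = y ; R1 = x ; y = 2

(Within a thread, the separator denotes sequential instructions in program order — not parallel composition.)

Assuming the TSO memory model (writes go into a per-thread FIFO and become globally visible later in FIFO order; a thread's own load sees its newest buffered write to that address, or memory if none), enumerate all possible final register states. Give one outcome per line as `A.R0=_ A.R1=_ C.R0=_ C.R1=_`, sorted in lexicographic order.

A.R0=0 A.R1=0 C.R0=0 C.R1=0
A.R0=0 A.R1=0 C.R0=0 C.R1=2
A.R0=0 A.R1=0 C.R0=2 C.R1=2
A.R0=0 A.R1=2 C.R0=0 C.R1=0
A.R0=0 A.R1=2 C.R0=0 C.R1=2
A.R0=0 A.R1=2 C.R0=2 C.R1=2
A.R0=2 A.R1=2 C.R0=0 C.R1=0
A.R0=2 A.R1=2 C.R0=0 C.R1=2
A.R0=2 A.R1=2 C.R0=2 C.R1=2

outcome vector order: (A.R0,A.R1,C.R0,C.R1)
|TSO outcomes| = 9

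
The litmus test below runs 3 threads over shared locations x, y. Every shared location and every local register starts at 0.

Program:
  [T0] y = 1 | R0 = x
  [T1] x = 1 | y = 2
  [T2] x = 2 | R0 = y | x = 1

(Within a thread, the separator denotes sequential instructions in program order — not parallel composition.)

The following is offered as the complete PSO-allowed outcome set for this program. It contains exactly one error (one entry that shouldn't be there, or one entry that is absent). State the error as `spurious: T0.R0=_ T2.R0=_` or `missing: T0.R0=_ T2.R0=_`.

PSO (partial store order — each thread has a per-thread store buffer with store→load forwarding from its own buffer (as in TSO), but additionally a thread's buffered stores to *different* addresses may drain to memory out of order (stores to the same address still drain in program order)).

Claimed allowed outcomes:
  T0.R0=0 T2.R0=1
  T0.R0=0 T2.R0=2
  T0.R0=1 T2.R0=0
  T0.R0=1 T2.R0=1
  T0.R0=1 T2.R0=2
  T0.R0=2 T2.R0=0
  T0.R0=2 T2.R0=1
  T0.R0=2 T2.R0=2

outcome vector order: (T0.R0,T2.R0)
under PSO → (0,0), (0,1), (0,2), (1,0), (1,1), (1,2), (2,0), (2,1), (2,2)
PSO∖claimed = {(0,0)}

missing: T0.R0=0 T2.R0=0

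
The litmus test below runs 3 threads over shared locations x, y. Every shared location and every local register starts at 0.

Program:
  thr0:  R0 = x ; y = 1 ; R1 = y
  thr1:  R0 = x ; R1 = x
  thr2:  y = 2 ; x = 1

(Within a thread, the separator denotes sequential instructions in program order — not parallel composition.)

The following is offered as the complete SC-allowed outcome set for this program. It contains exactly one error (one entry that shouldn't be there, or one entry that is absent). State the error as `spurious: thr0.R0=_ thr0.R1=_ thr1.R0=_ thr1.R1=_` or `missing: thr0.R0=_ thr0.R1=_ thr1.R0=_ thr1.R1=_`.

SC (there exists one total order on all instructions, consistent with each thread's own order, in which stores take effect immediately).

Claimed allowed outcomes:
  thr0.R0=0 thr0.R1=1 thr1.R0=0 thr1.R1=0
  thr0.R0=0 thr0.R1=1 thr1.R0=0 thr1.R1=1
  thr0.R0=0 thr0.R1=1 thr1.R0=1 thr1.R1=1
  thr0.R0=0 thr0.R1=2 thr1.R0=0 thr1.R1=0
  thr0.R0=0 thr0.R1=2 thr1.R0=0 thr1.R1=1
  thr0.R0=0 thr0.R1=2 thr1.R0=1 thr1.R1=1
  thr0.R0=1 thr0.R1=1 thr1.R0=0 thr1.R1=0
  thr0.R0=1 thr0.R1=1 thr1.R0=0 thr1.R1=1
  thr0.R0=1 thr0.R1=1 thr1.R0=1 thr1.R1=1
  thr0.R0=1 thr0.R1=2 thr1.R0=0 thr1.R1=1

outcome vector order: (thr0.R0,thr0.R1,thr1.R0,thr1.R1)
under SC → <0 1 0 0> <0 1 0 1> <0 1 1 1> <0 2 0 0> <0 2 0 1> <0 2 1 1> <1 1 0 0> <1 1 0 1> <1 1 1 1>
claimed∖SC = {<1 2 0 1>}

spurious: thr0.R0=1 thr0.R1=2 thr1.R0=0 thr1.R1=1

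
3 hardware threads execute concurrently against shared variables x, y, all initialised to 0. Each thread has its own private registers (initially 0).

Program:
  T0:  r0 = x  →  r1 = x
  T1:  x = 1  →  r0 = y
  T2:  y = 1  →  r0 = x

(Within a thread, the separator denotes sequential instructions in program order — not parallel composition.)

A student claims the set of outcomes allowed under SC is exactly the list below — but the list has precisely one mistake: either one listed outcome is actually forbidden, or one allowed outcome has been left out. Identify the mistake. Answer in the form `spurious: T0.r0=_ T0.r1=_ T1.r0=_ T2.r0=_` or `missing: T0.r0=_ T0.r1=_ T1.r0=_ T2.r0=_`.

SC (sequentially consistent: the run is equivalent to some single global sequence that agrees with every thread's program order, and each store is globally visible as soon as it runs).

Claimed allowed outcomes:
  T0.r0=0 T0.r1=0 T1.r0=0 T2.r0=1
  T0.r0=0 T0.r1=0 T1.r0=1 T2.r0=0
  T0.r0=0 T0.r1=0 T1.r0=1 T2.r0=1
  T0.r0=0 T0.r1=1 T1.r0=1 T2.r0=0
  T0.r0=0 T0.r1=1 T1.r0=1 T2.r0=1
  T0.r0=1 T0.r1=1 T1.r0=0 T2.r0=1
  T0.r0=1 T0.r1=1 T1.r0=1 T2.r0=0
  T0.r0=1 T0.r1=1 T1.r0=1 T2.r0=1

outcome vector order: (T0.r0,T0.r1,T1.r0,T2.r0)
SC (9): 0/0/0/1 0/0/1/0 0/0/1/1 0/1/0/1 0/1/1/0 0/1/1/1 1/1/0/1 1/1/1/0 1/1/1/1
SC∖claimed = {0/1/0/1}

missing: T0.r0=0 T0.r1=1 T1.r0=0 T2.r0=1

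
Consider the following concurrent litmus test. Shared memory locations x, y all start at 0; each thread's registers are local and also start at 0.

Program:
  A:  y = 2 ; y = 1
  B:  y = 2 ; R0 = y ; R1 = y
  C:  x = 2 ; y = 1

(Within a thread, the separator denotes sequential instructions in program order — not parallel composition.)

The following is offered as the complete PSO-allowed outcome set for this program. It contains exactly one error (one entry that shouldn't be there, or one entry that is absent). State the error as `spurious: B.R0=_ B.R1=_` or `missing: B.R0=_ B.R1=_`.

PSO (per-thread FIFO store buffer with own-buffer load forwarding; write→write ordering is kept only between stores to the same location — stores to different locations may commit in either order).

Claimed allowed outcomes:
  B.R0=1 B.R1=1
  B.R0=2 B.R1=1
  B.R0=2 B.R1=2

outcome vector order: (B.R0,B.R1)
[PSO] allowed = {1/1; 1/2; 2/1; 2/2}
PSO∖claimed = {1/2}

missing: B.R0=1 B.R1=2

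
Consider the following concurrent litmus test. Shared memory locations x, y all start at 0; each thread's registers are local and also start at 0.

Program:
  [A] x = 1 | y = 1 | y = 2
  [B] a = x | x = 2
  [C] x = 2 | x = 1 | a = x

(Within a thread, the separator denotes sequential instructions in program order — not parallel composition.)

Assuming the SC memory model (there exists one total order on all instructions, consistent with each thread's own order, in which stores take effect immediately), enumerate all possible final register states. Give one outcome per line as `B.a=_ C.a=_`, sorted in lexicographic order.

outcome vector order: (B.a,C.a)
|SC outcomes| = 6

B.a=0 C.a=1
B.a=0 C.a=2
B.a=1 C.a=1
B.a=1 C.a=2
B.a=2 C.a=1
B.a=2 C.a=2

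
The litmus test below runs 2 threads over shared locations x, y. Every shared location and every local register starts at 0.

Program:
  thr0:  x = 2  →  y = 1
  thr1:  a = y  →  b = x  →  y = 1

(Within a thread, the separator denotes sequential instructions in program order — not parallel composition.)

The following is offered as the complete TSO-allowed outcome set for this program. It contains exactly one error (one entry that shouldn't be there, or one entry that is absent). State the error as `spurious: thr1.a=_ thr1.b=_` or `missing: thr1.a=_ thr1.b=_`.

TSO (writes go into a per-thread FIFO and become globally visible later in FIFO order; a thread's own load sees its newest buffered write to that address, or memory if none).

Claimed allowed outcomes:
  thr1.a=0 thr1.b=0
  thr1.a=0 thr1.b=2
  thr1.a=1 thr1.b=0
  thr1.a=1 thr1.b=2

spurious: thr1.a=1 thr1.b=0

outcome vector order: (thr1.a,thr1.b)
[TSO] allowed = {<0 0>; <0 2>; <1 2>}
claimed∖TSO = {<1 0>}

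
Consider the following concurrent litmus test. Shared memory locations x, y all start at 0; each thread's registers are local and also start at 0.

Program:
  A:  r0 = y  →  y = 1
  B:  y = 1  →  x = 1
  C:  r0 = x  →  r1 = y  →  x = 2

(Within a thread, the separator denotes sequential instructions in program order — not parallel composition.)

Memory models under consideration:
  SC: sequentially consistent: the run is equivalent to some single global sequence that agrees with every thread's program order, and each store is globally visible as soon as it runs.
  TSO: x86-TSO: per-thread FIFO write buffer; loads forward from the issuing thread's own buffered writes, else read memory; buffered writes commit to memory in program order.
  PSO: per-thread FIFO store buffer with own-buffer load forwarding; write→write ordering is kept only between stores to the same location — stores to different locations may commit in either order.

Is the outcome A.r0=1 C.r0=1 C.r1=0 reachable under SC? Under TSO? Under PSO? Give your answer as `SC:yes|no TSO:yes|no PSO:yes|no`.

outcome vector order: (A.r0,C.r0,C.r1)
SC: 6 outcomes — {<0 0 0>; <0 0 1>; <0 1 1>; <1 0 0>; <1 0 1>; <1 1 1>}
TSO: 6 outcomes — {<0 0 0>; <0 0 1>; <0 1 1>; <1 0 0>; <1 0 1>; <1 1 1>}
PSO: 8 outcomes — {<0 0 0>; <0 0 1>; <0 1 0>; <0 1 1>; <1 0 0>; <1 0 1>; <1 1 0>; <1 1 1>}
target <1 1 0> ∈ {PSO}

SC:no TSO:no PSO:yes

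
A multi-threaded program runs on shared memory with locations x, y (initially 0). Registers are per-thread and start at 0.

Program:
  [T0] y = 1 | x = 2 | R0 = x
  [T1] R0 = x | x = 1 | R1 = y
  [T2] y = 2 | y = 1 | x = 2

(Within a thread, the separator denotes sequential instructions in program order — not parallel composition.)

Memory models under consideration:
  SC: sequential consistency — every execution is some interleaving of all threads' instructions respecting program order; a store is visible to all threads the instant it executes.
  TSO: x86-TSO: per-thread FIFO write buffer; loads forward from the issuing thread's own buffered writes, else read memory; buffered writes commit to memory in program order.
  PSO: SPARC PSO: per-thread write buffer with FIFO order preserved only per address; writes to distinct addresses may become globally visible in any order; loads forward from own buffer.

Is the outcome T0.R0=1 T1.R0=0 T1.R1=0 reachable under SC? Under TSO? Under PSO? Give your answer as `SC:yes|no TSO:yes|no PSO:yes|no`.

outcome vector order: (T0.R0,T1.R0,T1.R1)
SC: 9 outcomes — {101 102 121 122 200 201 202 221 222}
TSO: 10 outcomes — {100 101 102 121 122 200 201 202 221 222}
PSO: 12 outcomes — {100 101 102 120 121 122 200 201 202 220 221 222}
target 100 ∈ {TSO,PSO}

SC:no TSO:yes PSO:yes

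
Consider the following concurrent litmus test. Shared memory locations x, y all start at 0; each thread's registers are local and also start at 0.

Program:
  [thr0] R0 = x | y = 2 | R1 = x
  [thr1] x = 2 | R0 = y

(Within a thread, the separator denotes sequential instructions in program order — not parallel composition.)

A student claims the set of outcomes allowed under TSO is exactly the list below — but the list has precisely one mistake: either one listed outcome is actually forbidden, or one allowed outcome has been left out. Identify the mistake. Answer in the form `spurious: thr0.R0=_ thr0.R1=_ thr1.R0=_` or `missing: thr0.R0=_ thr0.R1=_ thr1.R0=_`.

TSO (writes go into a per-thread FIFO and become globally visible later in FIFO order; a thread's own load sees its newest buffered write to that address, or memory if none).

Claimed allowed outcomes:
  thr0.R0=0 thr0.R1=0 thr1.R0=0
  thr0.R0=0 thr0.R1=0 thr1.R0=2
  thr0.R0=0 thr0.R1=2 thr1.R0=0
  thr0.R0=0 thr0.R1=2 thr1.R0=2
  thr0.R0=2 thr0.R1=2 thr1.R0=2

missing: thr0.R0=2 thr0.R1=2 thr1.R0=0

outcome vector order: (thr0.R0,thr0.R1,thr1.R0)
under TSO → 000 002 020 022 220 222
TSO∖claimed = {220}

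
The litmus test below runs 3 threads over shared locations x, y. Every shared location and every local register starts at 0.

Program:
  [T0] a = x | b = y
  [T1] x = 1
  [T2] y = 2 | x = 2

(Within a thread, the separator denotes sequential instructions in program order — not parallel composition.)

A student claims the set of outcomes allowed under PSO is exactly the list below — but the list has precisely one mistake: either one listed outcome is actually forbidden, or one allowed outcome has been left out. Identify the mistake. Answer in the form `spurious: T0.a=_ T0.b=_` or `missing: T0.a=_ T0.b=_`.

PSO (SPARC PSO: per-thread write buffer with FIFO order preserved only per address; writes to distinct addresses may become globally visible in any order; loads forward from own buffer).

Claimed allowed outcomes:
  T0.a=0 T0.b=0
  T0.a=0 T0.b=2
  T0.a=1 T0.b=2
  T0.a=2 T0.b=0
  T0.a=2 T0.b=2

missing: T0.a=1 T0.b=0

outcome vector order: (T0.a,T0.b)
under PSO → 00, 02, 10, 12, 20, 22
PSO∖claimed = {10}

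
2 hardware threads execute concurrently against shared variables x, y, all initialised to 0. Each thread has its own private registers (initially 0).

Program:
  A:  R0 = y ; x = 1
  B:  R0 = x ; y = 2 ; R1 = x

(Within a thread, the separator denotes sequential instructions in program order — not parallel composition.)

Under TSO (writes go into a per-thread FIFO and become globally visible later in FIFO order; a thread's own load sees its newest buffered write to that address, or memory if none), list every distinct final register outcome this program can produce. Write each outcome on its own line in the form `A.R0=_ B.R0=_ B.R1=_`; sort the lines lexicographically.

A.R0=0 B.R0=0 B.R1=0
A.R0=0 B.R0=0 B.R1=1
A.R0=0 B.R0=1 B.R1=1
A.R0=2 B.R0=0 B.R1=0
A.R0=2 B.R0=0 B.R1=1

outcome vector order: (A.R0,B.R0,B.R1)
|TSO outcomes| = 5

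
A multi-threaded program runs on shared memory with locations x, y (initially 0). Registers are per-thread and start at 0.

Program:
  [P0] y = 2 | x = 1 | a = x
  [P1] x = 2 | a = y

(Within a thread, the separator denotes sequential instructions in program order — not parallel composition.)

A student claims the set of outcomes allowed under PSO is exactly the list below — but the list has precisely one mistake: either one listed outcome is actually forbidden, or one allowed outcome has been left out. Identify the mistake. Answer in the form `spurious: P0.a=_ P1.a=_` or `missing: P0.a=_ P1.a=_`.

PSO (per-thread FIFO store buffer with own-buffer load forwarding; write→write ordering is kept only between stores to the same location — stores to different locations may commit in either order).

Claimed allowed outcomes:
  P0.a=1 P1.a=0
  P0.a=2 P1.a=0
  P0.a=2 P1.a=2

missing: P0.a=1 P1.a=2

outcome vector order: (P0.a,P1.a)
PSO (4): 10; 12; 20; 22
PSO∖claimed = {12}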